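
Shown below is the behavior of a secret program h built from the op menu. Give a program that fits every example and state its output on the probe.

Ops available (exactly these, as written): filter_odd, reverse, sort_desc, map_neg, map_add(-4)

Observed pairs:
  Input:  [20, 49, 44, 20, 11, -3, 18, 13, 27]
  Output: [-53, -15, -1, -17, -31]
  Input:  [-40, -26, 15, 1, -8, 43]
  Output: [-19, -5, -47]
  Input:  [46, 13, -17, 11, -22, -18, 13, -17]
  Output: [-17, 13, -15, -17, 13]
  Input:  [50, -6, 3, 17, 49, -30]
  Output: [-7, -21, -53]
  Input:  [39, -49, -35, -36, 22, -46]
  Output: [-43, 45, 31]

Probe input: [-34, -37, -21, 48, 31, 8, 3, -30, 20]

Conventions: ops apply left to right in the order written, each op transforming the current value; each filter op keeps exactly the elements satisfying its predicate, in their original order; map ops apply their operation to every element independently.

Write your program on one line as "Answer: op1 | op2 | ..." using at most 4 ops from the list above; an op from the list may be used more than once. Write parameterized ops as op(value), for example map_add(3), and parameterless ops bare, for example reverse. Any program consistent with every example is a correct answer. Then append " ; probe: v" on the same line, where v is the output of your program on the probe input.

filter_odd | map_neg | map_add(-4) ; probe: [33, 17, -35, -7]

Check, running the answer program on each example:
  [20, 49, 44, 20, 11, -3, 18, 13, 27] -> [49, 11, -3, 13, 27] -> [-49, -11, 3, -13, -27] -> [-53, -15, -1, -17, -31]
  [-40, -26, 15, 1, -8, 43] -> [15, 1, 43] -> [-15, -1, -43] -> [-19, -5, -47]
  [46, 13, -17, 11, -22, -18, 13, -17] -> [13, -17, 11, 13, -17] -> [-13, 17, -11, -13, 17] -> [-17, 13, -15, -17, 13]
  [50, -6, 3, 17, 49, -30] -> [3, 17, 49] -> [-3, -17, -49] -> [-7, -21, -53]
  [39, -49, -35, -36, 22, -46] -> [39, -49, -35] -> [-39, 49, 35] -> [-43, 45, 31]
  probe: [-34, -37, -21, 48, 31, 8, 3, -30, 20] -> [-37, -21, 31, 3] -> [37, 21, -31, -3] -> [33, 17, -35, -7]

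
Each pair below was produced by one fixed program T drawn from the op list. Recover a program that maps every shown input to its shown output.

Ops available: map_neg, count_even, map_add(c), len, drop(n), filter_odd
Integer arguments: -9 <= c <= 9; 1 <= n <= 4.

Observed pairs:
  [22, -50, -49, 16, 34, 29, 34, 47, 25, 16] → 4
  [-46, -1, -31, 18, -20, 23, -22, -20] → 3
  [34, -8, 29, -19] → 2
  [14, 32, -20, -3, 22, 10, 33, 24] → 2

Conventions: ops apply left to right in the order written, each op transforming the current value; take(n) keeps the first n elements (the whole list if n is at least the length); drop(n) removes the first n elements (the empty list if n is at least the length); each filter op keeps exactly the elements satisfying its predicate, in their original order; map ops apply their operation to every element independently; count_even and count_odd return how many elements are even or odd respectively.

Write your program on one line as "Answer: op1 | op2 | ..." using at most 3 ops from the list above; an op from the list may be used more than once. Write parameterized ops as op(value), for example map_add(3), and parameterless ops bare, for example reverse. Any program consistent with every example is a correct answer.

map_neg | filter_odd | len

Check, running the answer program on each example:
  [22, -50, -49, 16, 34, 29, 34, 47, 25, 16] -> [-22, 50, 49, -16, -34, -29, -34, -47, -25, -16] -> [49, -29, -47, -25] -> 4
  [-46, -1, -31, 18, -20, 23, -22, -20] -> [46, 1, 31, -18, 20, -23, 22, 20] -> [1, 31, -23] -> 3
  [34, -8, 29, -19] -> [-34, 8, -29, 19] -> [-29, 19] -> 2
  [14, 32, -20, -3, 22, 10, 33, 24] -> [-14, -32, 20, 3, -22, -10, -33, -24] -> [3, -33] -> 2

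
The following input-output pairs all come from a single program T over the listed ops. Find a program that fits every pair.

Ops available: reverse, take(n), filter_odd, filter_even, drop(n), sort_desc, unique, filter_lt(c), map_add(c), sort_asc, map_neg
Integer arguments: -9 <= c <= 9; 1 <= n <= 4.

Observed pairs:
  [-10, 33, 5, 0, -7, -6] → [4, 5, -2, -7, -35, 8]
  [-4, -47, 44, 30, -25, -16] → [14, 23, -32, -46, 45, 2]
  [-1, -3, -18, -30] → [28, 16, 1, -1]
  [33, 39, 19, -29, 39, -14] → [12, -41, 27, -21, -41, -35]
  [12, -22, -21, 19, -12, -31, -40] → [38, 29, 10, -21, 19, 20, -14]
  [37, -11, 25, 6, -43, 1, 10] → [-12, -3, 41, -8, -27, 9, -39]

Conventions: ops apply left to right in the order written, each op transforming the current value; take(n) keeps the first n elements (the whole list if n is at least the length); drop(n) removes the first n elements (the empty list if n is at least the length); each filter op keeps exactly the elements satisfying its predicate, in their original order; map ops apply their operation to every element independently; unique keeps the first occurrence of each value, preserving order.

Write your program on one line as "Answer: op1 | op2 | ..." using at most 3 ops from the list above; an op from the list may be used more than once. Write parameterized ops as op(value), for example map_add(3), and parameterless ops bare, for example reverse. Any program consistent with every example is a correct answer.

map_add(2) | reverse | map_neg

Check, running the answer program on each example:
  [-10, 33, 5, 0, -7, -6] -> [-8, 35, 7, 2, -5, -4] -> [-4, -5, 2, 7, 35, -8] -> [4, 5, -2, -7, -35, 8]
  [-4, -47, 44, 30, -25, -16] -> [-2, -45, 46, 32, -23, -14] -> [-14, -23, 32, 46, -45, -2] -> [14, 23, -32, -46, 45, 2]
  [-1, -3, -18, -30] -> [1, -1, -16, -28] -> [-28, -16, -1, 1] -> [28, 16, 1, -1]
  [33, 39, 19, -29, 39, -14] -> [35, 41, 21, -27, 41, -12] -> [-12, 41, -27, 21, 41, 35] -> [12, -41, 27, -21, -41, -35]
  [12, -22, -21, 19, -12, -31, -40] -> [14, -20, -19, 21, -10, -29, -38] -> [-38, -29, -10, 21, -19, -20, 14] -> [38, 29, 10, -21, 19, 20, -14]
  [37, -11, 25, 6, -43, 1, 10] -> [39, -9, 27, 8, -41, 3, 12] -> [12, 3, -41, 8, 27, -9, 39] -> [-12, -3, 41, -8, -27, 9, -39]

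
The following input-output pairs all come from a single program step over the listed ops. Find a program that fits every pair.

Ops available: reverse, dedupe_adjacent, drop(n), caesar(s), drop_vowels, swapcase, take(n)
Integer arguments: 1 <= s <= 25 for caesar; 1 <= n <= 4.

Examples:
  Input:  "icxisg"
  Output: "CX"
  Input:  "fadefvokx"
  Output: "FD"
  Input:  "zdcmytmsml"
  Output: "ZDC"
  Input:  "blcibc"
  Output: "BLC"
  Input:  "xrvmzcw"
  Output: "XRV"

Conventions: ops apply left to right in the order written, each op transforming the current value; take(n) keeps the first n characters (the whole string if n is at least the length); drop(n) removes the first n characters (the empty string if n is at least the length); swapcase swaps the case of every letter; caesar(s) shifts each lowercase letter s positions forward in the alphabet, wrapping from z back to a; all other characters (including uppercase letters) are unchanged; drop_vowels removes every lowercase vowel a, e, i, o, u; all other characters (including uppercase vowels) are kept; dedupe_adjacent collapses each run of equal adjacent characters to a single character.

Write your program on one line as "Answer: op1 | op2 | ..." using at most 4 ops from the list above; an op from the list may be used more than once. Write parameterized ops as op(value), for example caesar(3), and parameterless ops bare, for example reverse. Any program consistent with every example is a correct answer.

take(3) | drop_vowels | swapcase

Check, running the answer program on each example:
  "icxisg" -> "icx" -> "cx" -> "CX"
  "fadefvokx" -> "fad" -> "fd" -> "FD"
  "zdcmytmsml" -> "zdc" -> "zdc" -> "ZDC"
  "blcibc" -> "blc" -> "blc" -> "BLC"
  "xrvmzcw" -> "xrv" -> "xrv" -> "XRV"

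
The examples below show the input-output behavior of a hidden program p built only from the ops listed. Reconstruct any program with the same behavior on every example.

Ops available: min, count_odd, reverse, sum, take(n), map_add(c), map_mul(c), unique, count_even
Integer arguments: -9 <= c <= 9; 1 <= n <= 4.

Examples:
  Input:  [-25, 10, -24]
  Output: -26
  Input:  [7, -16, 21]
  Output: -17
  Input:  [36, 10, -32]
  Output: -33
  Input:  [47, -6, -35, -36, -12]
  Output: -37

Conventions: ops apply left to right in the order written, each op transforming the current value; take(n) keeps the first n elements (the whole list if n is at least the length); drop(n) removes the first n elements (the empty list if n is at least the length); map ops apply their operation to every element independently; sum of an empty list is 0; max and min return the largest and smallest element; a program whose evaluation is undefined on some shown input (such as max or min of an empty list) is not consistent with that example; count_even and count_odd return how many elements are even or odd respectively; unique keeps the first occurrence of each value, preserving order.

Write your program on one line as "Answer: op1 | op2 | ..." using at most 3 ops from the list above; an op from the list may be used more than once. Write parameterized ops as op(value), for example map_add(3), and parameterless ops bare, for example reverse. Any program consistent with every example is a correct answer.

map_add(-1) | min

Check, running the answer program on each example:
  [-25, 10, -24] -> [-26, 9, -25] -> -26
  [7, -16, 21] -> [6, -17, 20] -> -17
  [36, 10, -32] -> [35, 9, -33] -> -33
  [47, -6, -35, -36, -12] -> [46, -7, -36, -37, -13] -> -37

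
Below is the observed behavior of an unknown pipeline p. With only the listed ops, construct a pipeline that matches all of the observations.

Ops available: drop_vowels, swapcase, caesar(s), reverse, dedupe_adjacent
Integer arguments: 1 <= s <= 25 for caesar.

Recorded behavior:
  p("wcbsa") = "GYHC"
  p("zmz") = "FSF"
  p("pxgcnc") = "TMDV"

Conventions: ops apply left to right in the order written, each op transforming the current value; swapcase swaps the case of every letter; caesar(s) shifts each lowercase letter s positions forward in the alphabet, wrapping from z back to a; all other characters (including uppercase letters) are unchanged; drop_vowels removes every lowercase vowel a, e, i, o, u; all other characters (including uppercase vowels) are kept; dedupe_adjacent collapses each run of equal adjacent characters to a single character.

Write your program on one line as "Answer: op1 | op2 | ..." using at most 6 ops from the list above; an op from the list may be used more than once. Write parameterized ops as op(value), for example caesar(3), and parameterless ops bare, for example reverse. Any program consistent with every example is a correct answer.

reverse | caesar(21) | caesar(8) | caesar(3) | drop_vowels | swapcase

Check, running the answer program on each example:
  "wcbsa" -> "asbcw" -> "vnwxr" -> "dvefz" -> "gyhic" -> "gyhc" -> "GYHC"
  "zmz" -> "zmz" -> "uhu" -> "cpc" -> "fsf" -> "fsf" -> "FSF"
  "pxgcnc" -> "cncgxp" -> "xixbsk" -> "fqfjas" -> "itimdv" -> "tmdv" -> "TMDV"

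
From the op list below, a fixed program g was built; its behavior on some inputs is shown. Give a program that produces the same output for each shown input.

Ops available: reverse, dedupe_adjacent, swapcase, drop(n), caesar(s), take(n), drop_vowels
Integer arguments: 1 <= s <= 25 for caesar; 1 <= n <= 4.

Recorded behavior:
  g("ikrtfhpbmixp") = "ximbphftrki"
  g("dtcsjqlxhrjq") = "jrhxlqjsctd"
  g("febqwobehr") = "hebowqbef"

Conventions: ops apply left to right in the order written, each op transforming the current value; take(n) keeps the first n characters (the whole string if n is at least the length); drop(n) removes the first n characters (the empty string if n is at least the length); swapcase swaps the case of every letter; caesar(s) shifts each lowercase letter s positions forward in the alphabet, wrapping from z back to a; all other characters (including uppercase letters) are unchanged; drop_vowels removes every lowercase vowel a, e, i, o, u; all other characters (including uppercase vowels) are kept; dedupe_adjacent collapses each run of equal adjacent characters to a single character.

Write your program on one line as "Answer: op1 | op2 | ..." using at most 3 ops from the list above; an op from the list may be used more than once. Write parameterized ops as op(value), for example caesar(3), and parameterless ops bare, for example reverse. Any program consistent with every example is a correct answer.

reverse | drop(1)

Check, running the answer program on each example:
  "ikrtfhpbmixp" -> "pximbphftrki" -> "ximbphftrki"
  "dtcsjqlxhrjq" -> "qjrhxlqjsctd" -> "jrhxlqjsctd"
  "febqwobehr" -> "rhebowqbef" -> "hebowqbef"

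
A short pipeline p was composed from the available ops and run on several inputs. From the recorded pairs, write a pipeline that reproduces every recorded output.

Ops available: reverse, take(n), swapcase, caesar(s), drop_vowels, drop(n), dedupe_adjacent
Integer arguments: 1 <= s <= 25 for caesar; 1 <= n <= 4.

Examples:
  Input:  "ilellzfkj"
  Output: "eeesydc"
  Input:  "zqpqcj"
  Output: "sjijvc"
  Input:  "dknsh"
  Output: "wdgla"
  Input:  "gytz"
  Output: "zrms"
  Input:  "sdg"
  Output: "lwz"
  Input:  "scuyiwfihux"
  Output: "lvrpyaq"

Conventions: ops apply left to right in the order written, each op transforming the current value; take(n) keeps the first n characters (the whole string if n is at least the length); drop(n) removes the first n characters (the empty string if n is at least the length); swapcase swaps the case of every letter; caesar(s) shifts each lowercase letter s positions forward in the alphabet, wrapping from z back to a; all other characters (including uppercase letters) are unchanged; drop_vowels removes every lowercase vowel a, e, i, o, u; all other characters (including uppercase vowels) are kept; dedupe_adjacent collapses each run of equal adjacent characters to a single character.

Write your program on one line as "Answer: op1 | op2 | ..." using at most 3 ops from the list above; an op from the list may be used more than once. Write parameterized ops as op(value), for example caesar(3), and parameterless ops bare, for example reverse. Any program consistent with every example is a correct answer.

drop_vowels | caesar(19)

Check, running the answer program on each example:
  "ilellzfkj" -> "lllzfkj" -> "eeesydc"
  "zqpqcj" -> "zqpqcj" -> "sjijvc"
  "dknsh" -> "dknsh" -> "wdgla"
  "gytz" -> "gytz" -> "zrms"
  "sdg" -> "sdg" -> "lwz"
  "scuyiwfihux" -> "scywfhx" -> "lvrpyaq"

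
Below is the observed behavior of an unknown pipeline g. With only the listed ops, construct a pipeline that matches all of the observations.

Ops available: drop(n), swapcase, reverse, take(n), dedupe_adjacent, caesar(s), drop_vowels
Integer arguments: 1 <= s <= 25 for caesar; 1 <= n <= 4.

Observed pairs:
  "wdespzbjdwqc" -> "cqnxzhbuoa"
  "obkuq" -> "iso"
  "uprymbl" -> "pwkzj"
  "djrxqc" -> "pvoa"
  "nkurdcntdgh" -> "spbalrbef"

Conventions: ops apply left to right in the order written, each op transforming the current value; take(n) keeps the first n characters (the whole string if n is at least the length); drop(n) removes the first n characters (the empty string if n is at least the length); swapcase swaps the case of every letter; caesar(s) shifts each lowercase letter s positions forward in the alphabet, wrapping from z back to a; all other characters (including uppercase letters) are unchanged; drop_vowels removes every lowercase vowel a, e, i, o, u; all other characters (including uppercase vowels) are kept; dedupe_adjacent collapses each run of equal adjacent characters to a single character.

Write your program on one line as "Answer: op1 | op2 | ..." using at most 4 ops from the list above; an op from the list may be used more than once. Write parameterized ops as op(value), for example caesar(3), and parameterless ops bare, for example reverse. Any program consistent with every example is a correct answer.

caesar(18) | drop(2) | caesar(6)

Check, running the answer program on each example:
  "wdespzbjdwqc" -> "ovwkhrtbvoiu" -> "wkhrtbvoiu" -> "cqnxzhbuoa"
  "obkuq" -> "gtcmi" -> "cmi" -> "iso"
  "uprymbl" -> "mhjqetd" -> "jqetd" -> "pwkzj"
  "djrxqc" -> "vbjpiu" -> "jpiu" -> "pvoa"
  "nkurdcntdgh" -> "fcmjvuflvyz" -> "mjvuflvyz" -> "spbalrbef"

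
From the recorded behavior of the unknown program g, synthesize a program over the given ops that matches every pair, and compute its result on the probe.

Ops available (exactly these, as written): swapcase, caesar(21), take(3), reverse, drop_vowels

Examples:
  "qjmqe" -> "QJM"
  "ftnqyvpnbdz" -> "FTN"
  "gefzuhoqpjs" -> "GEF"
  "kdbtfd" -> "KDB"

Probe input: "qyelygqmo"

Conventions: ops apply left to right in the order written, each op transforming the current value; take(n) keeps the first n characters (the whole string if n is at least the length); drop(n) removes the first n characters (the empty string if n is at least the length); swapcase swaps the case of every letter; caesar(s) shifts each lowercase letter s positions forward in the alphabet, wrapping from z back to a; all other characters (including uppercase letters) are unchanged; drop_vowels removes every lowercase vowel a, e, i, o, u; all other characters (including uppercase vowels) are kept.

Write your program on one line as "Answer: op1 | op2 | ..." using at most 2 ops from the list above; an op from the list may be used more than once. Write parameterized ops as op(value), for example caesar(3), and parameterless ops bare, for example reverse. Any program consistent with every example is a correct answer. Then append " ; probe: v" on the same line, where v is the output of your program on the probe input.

swapcase | take(3) ; probe: "QYE"

Check, running the answer program on each example:
  "qjmqe" -> "QJMQE" -> "QJM"
  "ftnqyvpnbdz" -> "FTNQYVPNBDZ" -> "FTN"
  "gefzuhoqpjs" -> "GEFZUHOQPJS" -> "GEF"
  "kdbtfd" -> "KDBTFD" -> "KDB"
  probe: "qyelygqmo" -> "QYELYGQMO" -> "QYE"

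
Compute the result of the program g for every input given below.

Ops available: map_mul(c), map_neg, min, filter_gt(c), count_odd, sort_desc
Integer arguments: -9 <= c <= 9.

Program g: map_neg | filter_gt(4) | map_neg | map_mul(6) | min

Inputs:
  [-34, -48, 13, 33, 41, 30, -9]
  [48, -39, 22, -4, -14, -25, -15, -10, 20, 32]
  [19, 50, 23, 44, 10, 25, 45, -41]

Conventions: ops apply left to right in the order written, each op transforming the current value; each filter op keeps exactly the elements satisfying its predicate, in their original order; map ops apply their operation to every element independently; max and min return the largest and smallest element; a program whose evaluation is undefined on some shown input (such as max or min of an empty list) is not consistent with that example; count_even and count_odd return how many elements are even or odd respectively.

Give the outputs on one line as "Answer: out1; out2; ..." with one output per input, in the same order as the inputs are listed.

Execution, op by op:
  [-34, -48, 13, 33, 41, 30, -9] -> [34, 48, -13, -33, -41, -30, 9] -> [34, 48, 9] -> [-34, -48, -9] -> [-204, -288, -54] -> -288
  [48, -39, 22, -4, -14, -25, -15, -10, 20, 32] -> [-48, 39, -22, 4, 14, 25, 15, 10, -20, -32] -> [39, 14, 25, 15, 10] -> [-39, -14, -25, -15, -10] -> [-234, -84, -150, -90, -60] -> -234
  [19, 50, 23, 44, 10, 25, 45, -41] -> [-19, -50, -23, -44, -10, -25, -45, 41] -> [41] -> [-41] -> [-246] -> -246

-288; -234; -246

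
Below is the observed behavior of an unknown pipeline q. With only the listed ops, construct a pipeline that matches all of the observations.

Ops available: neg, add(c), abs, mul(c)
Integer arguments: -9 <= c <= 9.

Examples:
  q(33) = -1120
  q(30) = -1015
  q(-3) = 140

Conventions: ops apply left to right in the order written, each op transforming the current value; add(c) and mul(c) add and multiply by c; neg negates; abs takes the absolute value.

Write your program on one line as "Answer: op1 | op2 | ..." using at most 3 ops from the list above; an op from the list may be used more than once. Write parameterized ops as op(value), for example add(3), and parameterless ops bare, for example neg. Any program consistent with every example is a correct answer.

add(-1) | mul(5) | mul(-7)

Check, running the answer program on each example:
  33 -> 32 -> 160 -> -1120
  30 -> 29 -> 145 -> -1015
  -3 -> -4 -> -20 -> 140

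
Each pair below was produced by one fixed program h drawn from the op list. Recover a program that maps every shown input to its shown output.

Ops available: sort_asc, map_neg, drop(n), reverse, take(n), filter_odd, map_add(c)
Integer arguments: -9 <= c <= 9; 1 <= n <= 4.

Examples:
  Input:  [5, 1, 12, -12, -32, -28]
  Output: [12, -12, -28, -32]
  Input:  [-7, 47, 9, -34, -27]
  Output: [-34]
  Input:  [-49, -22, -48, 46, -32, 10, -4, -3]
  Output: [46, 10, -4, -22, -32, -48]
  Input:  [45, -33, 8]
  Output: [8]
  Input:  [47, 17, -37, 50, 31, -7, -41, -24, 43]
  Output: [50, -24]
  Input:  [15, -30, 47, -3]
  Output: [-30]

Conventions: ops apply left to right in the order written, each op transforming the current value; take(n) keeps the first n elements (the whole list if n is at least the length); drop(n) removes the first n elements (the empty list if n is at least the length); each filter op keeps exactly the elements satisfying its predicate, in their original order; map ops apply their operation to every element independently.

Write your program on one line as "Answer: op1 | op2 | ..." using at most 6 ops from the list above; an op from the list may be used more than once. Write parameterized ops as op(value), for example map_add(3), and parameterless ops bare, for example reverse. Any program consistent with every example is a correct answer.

map_neg | sort_asc | map_add(-5) | filter_odd | map_neg | map_add(-5)

Check, running the answer program on each example:
  [5, 1, 12, -12, -32, -28] -> [-5, -1, -12, 12, 32, 28] -> [-12, -5, -1, 12, 28, 32] -> [-17, -10, -6, 7, 23, 27] -> [-17, 7, 23, 27] -> [17, -7, -23, -27] -> [12, -12, -28, -32]
  [-7, 47, 9, -34, -27] -> [7, -47, -9, 34, 27] -> [-47, -9, 7, 27, 34] -> [-52, -14, 2, 22, 29] -> [29] -> [-29] -> [-34]
  [-49, -22, -48, 46, -32, 10, -4, -3] -> [49, 22, 48, -46, 32, -10, 4, 3] -> [-46, -10, 3, 4, 22, 32, 48, 49] -> [-51, -15, -2, -1, 17, 27, 43, 44] -> [-51, -15, -1, 17, 27, 43] -> [51, 15, 1, -17, -27, -43] -> [46, 10, -4, -22, -32, -48]
  [45, -33, 8] -> [-45, 33, -8] -> [-45, -8, 33] -> [-50, -13, 28] -> [-13] -> [13] -> [8]
  [47, 17, -37, 50, 31, -7, -41, -24, 43] -> [-47, -17, 37, -50, -31, 7, 41, 24, -43] -> [-50, -47, -43, -31, -17, 7, 24, 37, 41] -> [-55, -52, -48, -36, -22, 2, 19, 32, 36] -> [-55, 19] -> [55, -19] -> [50, -24]
  [15, -30, 47, -3] -> [-15, 30, -47, 3] -> [-47, -15, 3, 30] -> [-52, -20, -2, 25] -> [25] -> [-25] -> [-30]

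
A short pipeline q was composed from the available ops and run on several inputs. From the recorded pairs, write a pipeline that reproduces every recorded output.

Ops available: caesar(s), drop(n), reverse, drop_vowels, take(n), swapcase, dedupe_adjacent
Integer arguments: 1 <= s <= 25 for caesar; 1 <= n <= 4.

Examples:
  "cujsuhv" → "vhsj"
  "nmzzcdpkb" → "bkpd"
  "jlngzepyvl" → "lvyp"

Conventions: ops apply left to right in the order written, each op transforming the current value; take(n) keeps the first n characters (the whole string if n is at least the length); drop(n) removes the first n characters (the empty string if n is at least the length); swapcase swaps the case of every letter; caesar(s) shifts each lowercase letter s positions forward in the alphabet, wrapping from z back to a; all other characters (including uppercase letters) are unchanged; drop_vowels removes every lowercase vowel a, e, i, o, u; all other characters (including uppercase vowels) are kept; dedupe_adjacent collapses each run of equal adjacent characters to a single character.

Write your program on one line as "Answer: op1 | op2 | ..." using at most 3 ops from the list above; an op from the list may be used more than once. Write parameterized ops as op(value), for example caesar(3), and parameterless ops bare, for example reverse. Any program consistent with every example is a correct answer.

drop_vowels | reverse | take(4)

Check, running the answer program on each example:
  "cujsuhv" -> "cjshv" -> "vhsjc" -> "vhsj"
  "nmzzcdpkb" -> "nmzzcdpkb" -> "bkpdczzmn" -> "bkpd"
  "jlngzepyvl" -> "jlngzpyvl" -> "lvypzgnlj" -> "lvyp"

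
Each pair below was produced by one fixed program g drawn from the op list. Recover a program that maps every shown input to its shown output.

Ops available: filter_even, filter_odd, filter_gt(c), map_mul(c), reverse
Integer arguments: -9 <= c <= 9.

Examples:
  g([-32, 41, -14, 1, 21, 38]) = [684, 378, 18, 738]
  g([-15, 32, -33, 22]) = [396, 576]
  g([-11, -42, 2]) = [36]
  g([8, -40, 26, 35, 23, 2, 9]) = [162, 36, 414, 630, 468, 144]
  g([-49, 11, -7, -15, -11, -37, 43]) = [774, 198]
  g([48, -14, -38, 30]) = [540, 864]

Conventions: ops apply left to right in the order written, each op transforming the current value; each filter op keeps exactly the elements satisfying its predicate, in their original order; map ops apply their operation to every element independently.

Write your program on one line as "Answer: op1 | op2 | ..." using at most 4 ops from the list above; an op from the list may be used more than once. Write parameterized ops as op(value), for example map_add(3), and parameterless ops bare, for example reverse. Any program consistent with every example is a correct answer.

map_mul(9) | filter_gt(-6) | reverse | map_mul(2)

Check, running the answer program on each example:
  [-32, 41, -14, 1, 21, 38] -> [-288, 369, -126, 9, 189, 342] -> [369, 9, 189, 342] -> [342, 189, 9, 369] -> [684, 378, 18, 738]
  [-15, 32, -33, 22] -> [-135, 288, -297, 198] -> [288, 198] -> [198, 288] -> [396, 576]
  [-11, -42, 2] -> [-99, -378, 18] -> [18] -> [18] -> [36]
  [8, -40, 26, 35, 23, 2, 9] -> [72, -360, 234, 315, 207, 18, 81] -> [72, 234, 315, 207, 18, 81] -> [81, 18, 207, 315, 234, 72] -> [162, 36, 414, 630, 468, 144]
  [-49, 11, -7, -15, -11, -37, 43] -> [-441, 99, -63, -135, -99, -333, 387] -> [99, 387] -> [387, 99] -> [774, 198]
  [48, -14, -38, 30] -> [432, -126, -342, 270] -> [432, 270] -> [270, 432] -> [540, 864]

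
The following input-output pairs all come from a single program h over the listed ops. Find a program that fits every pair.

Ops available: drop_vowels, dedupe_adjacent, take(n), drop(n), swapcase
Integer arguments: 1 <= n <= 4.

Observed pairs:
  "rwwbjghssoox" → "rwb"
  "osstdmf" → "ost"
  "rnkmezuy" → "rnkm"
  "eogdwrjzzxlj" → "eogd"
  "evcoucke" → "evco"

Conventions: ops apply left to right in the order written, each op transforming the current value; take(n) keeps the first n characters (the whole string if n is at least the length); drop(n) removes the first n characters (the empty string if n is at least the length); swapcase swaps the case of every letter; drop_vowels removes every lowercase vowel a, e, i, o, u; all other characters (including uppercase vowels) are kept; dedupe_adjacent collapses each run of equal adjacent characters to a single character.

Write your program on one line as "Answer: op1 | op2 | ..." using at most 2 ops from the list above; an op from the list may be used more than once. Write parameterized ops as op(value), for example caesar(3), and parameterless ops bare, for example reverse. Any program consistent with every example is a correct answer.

take(4) | dedupe_adjacent

Check, running the answer program on each example:
  "rwwbjghssoox" -> "rwwb" -> "rwb"
  "osstdmf" -> "osst" -> "ost"
  "rnkmezuy" -> "rnkm" -> "rnkm"
  "eogdwrjzzxlj" -> "eogd" -> "eogd"
  "evcoucke" -> "evco" -> "evco"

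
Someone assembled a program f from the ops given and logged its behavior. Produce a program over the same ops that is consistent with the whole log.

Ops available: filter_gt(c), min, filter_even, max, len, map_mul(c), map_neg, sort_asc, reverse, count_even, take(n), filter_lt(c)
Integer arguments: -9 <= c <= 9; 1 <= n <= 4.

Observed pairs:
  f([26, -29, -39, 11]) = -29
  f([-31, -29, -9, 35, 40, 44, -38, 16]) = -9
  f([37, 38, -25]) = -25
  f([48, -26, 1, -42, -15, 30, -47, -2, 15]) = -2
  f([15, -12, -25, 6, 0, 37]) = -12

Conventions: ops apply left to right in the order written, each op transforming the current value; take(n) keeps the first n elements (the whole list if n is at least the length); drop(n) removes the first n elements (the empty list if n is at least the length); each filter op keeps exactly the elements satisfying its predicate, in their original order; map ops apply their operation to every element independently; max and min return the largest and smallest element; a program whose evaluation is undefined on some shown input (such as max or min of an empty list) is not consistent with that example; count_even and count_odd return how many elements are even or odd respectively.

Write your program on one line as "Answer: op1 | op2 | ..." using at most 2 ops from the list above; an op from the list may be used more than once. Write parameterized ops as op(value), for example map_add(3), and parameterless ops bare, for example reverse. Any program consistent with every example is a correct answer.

filter_lt(-1) | max

Check, running the answer program on each example:
  [26, -29, -39, 11] -> [-29, -39] -> -29
  [-31, -29, -9, 35, 40, 44, -38, 16] -> [-31, -29, -9, -38] -> -9
  [37, 38, -25] -> [-25] -> -25
  [48, -26, 1, -42, -15, 30, -47, -2, 15] -> [-26, -42, -15, -47, -2] -> -2
  [15, -12, -25, 6, 0, 37] -> [-12, -25] -> -12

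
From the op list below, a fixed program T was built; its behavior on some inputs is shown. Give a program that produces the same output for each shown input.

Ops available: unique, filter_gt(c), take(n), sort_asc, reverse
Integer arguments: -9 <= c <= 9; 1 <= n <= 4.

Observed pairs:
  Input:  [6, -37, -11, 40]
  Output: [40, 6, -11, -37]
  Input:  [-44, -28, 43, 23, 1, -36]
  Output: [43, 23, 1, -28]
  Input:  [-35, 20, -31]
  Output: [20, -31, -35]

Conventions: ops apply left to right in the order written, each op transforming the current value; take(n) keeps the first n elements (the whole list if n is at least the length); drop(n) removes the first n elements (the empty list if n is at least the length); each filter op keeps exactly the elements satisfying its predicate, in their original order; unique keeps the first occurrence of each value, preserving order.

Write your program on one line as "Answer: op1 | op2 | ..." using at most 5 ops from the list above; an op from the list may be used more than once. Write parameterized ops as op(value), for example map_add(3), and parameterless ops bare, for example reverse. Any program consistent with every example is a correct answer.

reverse | sort_asc | reverse | take(4)

Check, running the answer program on each example:
  [6, -37, -11, 40] -> [40, -11, -37, 6] -> [-37, -11, 6, 40] -> [40, 6, -11, -37] -> [40, 6, -11, -37]
  [-44, -28, 43, 23, 1, -36] -> [-36, 1, 23, 43, -28, -44] -> [-44, -36, -28, 1, 23, 43] -> [43, 23, 1, -28, -36, -44] -> [43, 23, 1, -28]
  [-35, 20, -31] -> [-31, 20, -35] -> [-35, -31, 20] -> [20, -31, -35] -> [20, -31, -35]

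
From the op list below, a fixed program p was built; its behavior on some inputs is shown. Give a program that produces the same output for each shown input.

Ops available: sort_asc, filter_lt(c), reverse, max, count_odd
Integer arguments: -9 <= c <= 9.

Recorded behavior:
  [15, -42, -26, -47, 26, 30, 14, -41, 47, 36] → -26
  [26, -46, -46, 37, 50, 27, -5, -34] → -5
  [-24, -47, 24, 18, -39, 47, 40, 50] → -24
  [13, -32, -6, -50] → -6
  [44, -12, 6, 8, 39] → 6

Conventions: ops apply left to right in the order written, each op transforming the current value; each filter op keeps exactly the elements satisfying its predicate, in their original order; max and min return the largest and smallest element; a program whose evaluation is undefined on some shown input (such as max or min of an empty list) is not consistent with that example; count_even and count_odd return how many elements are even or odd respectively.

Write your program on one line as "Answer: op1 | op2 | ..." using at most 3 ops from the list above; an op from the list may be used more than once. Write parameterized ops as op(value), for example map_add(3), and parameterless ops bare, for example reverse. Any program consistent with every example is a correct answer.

filter_lt(7) | reverse | max

Check, running the answer program on each example:
  [15, -42, -26, -47, 26, 30, 14, -41, 47, 36] -> [-42, -26, -47, -41] -> [-41, -47, -26, -42] -> -26
  [26, -46, -46, 37, 50, 27, -5, -34] -> [-46, -46, -5, -34] -> [-34, -5, -46, -46] -> -5
  [-24, -47, 24, 18, -39, 47, 40, 50] -> [-24, -47, -39] -> [-39, -47, -24] -> -24
  [13, -32, -6, -50] -> [-32, -6, -50] -> [-50, -6, -32] -> -6
  [44, -12, 6, 8, 39] -> [-12, 6] -> [6, -12] -> 6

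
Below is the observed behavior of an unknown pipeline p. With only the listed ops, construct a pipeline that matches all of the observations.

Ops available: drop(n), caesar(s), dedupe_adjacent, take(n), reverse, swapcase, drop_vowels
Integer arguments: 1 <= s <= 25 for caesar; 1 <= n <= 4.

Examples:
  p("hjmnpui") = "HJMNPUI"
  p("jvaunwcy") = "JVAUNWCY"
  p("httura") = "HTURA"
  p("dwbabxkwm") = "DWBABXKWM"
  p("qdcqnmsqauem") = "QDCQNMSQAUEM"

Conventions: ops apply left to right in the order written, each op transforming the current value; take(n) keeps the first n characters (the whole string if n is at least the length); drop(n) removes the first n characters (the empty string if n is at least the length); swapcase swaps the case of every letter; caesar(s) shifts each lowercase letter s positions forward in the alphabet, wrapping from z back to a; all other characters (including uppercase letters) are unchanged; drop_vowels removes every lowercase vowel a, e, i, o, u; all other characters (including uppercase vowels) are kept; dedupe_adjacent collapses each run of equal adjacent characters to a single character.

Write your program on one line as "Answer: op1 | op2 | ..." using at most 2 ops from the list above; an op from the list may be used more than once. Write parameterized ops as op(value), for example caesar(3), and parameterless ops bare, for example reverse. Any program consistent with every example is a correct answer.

dedupe_adjacent | swapcase

Check, running the answer program on each example:
  "hjmnpui" -> "hjmnpui" -> "HJMNPUI"
  "jvaunwcy" -> "jvaunwcy" -> "JVAUNWCY"
  "httura" -> "htura" -> "HTURA"
  "dwbabxkwm" -> "dwbabxkwm" -> "DWBABXKWM"
  "qdcqnmsqauem" -> "qdcqnmsqauem" -> "QDCQNMSQAUEM"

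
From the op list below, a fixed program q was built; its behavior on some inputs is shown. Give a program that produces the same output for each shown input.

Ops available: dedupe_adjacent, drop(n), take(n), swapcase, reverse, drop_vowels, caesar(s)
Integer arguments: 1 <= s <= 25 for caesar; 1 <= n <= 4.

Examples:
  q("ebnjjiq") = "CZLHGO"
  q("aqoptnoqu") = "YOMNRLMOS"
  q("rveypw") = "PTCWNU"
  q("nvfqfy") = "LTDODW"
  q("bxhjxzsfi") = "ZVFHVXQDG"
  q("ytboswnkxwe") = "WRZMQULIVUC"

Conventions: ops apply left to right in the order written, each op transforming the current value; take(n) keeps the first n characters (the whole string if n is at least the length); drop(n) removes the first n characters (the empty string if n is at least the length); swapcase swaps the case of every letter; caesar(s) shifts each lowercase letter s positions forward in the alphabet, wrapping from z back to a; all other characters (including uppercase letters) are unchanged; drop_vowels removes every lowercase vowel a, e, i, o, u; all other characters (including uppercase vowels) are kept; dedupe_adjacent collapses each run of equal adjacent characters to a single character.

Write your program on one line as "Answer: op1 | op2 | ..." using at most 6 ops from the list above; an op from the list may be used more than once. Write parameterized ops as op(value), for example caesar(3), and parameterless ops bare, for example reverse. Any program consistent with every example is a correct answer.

caesar(24) | reverse | swapcase | dedupe_adjacent | reverse

Check, running the answer program on each example:
  "ebnjjiq" -> "czlhhgo" -> "oghhlzc" -> "OGHHLZC" -> "OGHLZC" -> "CZLHGO"
  "aqoptnoqu" -> "yomnrlmos" -> "somlrnmoy" -> "SOMLRNMOY" -> "SOMLRNMOY" -> "YOMNRLMOS"
  "rveypw" -> "ptcwnu" -> "unwctp" -> "UNWCTP" -> "UNWCTP" -> "PTCWNU"
  "nvfqfy" -> "ltdodw" -> "wdodtl" -> "WDODTL" -> "WDODTL" -> "LTDODW"
  "bxhjxzsfi" -> "zvfhvxqdg" -> "gdqxvhfvz" -> "GDQXVHFVZ" -> "GDQXVHFVZ" -> "ZVFHVXQDG"
  "ytboswnkxwe" -> "wrzmqulivuc" -> "cuviluqmzrw" -> "CUVILUQMZRW" -> "CUVILUQMZRW" -> "WRZMQULIVUC"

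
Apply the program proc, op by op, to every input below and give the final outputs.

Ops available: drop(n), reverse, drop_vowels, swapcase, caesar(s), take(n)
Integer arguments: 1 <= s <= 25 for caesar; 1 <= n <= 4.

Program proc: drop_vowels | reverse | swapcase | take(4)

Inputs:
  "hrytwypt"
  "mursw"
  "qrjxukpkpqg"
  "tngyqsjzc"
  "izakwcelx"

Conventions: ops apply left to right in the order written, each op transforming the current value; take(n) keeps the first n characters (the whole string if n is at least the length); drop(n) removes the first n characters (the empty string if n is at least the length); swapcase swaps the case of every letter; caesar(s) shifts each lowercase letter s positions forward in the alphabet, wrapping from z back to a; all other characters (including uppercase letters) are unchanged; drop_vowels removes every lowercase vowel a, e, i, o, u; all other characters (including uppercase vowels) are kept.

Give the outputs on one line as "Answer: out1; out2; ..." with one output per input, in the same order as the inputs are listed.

"TPYW"; "WSRM"; "GQPK"; "CZJS"; "XLCW"

Execution, op by op:
  "hrytwypt" -> "hrytwypt" -> "tpywtyrh" -> "TPYWTYRH" -> "TPYW"
  "mursw" -> "mrsw" -> "wsrm" -> "WSRM" -> "WSRM"
  "qrjxukpkpqg" -> "qrjxkpkpqg" -> "gqpkpkxjrq" -> "GQPKPKXJRQ" -> "GQPK"
  "tngyqsjzc" -> "tngyqsjzc" -> "czjsqygnt" -> "CZJSQYGNT" -> "CZJS"
  "izakwcelx" -> "zkwclx" -> "xlcwkz" -> "XLCWKZ" -> "XLCW"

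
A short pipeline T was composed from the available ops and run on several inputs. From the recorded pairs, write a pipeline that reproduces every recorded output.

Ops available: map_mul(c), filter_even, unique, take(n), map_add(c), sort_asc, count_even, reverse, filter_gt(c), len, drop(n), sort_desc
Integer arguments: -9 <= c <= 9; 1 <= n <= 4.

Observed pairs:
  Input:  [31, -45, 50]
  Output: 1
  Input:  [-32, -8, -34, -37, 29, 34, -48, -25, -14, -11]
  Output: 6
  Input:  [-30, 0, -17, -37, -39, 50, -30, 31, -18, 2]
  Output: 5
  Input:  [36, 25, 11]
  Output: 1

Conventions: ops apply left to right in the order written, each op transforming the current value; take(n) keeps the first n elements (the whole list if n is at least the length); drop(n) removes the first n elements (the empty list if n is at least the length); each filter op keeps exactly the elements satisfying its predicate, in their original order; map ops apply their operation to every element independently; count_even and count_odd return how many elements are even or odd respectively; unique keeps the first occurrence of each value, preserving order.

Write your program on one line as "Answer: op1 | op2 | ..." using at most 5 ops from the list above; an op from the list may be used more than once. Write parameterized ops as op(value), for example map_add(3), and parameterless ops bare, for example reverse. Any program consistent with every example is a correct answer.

filter_even | unique | reverse | sort_asc | count_even

Check, running the answer program on each example:
  [31, -45, 50] -> [50] -> [50] -> [50] -> [50] -> 1
  [-32, -8, -34, -37, 29, 34, -48, -25, -14, -11] -> [-32, -8, -34, 34, -48, -14] -> [-32, -8, -34, 34, -48, -14] -> [-14, -48, 34, -34, -8, -32] -> [-48, -34, -32, -14, -8, 34] -> 6
  [-30, 0, -17, -37, -39, 50, -30, 31, -18, 2] -> [-30, 0, 50, -30, -18, 2] -> [-30, 0, 50, -18, 2] -> [2, -18, 50, 0, -30] -> [-30, -18, 0, 2, 50] -> 5
  [36, 25, 11] -> [36] -> [36] -> [36] -> [36] -> 1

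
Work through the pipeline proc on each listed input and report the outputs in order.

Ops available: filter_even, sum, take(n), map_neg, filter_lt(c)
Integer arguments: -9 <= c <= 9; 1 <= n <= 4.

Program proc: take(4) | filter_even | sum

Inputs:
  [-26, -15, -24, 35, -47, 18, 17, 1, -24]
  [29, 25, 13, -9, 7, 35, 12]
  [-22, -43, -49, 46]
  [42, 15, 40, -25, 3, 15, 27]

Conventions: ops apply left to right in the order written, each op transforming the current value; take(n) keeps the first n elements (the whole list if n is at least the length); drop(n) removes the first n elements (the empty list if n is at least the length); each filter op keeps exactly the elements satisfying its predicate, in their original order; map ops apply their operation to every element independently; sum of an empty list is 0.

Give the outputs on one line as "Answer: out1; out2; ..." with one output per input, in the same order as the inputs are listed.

-50; 0; 24; 82

Execution, op by op:
  [-26, -15, -24, 35, -47, 18, 17, 1, -24] -> [-26, -15, -24, 35] -> [-26, -24] -> -50
  [29, 25, 13, -9, 7, 35, 12] -> [29, 25, 13, -9] -> [] -> 0
  [-22, -43, -49, 46] -> [-22, -43, -49, 46] -> [-22, 46] -> 24
  [42, 15, 40, -25, 3, 15, 27] -> [42, 15, 40, -25] -> [42, 40] -> 82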